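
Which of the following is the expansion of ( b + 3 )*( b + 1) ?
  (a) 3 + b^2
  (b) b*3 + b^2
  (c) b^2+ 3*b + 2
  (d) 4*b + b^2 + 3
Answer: d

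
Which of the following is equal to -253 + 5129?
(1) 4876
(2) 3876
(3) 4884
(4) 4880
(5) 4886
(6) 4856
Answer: 1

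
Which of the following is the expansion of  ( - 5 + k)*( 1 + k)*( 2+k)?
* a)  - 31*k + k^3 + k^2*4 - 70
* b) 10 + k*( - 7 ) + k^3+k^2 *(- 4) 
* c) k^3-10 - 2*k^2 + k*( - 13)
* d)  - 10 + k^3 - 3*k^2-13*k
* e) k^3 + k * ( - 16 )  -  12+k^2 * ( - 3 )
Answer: c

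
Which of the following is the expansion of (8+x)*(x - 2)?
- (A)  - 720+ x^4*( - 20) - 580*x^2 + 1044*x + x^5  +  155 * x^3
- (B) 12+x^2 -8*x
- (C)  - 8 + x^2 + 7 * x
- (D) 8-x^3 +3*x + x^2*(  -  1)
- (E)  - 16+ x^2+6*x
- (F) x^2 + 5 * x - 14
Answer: E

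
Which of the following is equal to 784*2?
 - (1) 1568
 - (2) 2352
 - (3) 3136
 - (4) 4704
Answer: 1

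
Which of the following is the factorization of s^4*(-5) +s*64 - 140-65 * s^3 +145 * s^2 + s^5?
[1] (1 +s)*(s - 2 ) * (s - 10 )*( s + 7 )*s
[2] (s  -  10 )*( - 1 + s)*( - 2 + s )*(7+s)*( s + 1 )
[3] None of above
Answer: 2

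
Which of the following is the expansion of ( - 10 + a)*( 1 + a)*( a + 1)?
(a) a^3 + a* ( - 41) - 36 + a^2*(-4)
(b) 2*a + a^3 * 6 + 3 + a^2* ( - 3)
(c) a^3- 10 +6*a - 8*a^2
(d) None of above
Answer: d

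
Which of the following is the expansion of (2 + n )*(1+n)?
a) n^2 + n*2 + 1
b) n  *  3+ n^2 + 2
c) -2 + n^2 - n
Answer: b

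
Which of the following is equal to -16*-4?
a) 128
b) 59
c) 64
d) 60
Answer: c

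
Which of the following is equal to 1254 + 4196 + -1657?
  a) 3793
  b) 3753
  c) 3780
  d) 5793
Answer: a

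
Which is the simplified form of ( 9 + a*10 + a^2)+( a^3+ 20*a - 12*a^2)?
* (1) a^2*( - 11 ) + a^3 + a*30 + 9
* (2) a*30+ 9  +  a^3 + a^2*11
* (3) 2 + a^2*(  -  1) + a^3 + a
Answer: 1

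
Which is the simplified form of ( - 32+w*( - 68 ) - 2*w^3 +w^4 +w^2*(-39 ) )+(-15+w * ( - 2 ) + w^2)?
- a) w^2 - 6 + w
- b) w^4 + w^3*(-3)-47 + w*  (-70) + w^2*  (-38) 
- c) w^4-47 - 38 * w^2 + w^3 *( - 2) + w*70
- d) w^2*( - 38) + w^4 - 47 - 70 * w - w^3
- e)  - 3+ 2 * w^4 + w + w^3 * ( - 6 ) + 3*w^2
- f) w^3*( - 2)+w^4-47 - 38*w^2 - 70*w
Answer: f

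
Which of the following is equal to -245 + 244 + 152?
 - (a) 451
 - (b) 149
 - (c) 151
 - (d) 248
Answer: c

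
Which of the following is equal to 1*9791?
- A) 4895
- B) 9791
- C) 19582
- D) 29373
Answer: B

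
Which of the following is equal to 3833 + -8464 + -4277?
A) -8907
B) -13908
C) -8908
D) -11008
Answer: C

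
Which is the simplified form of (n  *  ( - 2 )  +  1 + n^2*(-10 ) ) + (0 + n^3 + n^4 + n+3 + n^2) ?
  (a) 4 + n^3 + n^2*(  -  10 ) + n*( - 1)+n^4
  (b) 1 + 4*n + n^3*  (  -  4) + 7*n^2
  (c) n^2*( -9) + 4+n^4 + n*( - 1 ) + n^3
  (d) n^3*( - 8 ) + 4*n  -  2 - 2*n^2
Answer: c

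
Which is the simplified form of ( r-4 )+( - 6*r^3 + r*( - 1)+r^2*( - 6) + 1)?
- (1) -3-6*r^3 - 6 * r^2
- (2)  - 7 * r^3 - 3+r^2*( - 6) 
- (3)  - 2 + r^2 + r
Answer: 1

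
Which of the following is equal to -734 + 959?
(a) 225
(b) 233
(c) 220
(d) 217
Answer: a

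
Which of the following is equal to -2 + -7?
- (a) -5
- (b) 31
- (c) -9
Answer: c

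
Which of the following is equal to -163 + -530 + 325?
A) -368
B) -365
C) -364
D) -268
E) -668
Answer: A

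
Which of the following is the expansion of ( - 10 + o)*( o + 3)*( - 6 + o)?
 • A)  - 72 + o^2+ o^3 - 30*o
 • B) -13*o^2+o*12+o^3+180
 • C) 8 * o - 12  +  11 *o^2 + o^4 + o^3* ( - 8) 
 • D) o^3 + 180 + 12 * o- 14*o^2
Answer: B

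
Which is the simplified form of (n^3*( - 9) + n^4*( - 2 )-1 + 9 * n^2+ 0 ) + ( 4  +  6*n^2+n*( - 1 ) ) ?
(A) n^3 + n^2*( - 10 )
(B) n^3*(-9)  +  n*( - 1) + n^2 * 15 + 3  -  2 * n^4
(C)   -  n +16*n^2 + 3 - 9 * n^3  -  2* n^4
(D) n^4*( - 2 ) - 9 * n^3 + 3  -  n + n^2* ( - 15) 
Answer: B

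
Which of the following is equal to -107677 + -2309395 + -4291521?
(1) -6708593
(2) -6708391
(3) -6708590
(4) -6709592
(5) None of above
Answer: 1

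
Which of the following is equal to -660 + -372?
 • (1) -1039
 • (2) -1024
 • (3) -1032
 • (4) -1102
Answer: 3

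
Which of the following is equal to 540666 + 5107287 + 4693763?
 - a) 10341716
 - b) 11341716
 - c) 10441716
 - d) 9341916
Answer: a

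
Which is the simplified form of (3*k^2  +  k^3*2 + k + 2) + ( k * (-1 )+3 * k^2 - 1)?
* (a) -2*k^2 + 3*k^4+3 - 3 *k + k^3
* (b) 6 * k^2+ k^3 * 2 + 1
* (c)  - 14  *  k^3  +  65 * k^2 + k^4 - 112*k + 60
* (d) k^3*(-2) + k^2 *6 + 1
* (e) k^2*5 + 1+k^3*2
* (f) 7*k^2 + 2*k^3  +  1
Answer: b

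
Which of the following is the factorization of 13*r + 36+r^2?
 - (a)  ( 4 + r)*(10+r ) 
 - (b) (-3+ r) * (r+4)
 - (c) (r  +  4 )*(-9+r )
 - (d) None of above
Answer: d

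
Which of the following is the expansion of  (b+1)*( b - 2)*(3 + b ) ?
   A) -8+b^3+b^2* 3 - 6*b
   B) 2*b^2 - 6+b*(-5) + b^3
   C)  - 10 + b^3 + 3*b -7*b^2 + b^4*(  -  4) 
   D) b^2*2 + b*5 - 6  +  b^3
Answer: B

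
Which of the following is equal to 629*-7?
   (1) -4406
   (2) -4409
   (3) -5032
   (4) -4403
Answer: 4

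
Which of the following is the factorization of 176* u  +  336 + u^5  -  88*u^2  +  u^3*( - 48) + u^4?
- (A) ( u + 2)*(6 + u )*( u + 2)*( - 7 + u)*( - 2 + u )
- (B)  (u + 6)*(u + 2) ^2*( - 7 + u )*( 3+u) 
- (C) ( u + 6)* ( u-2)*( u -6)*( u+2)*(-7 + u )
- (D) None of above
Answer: A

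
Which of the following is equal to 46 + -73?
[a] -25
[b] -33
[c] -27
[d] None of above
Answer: c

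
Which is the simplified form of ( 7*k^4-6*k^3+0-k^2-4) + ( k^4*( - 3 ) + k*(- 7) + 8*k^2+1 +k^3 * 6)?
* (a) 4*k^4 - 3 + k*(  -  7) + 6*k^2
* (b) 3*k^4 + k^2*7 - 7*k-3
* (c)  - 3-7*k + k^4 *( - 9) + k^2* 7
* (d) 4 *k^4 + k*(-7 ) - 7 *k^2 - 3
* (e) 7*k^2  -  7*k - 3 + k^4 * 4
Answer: e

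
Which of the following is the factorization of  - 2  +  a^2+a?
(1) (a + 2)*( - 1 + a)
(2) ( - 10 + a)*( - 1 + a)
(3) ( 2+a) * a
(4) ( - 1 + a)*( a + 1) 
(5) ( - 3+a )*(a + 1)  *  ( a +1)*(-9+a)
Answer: 1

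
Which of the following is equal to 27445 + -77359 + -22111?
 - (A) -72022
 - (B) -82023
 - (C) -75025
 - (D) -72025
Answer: D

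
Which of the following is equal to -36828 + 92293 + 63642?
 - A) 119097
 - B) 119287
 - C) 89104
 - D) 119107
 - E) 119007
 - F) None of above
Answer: D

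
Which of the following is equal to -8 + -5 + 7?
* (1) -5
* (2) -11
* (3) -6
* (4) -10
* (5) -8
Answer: 3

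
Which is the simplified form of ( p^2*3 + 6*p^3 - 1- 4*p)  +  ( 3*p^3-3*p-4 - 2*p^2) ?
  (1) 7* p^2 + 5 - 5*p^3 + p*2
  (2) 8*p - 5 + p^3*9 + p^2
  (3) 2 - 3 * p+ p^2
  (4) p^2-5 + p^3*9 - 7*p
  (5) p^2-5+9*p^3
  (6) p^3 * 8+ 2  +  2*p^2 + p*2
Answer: 4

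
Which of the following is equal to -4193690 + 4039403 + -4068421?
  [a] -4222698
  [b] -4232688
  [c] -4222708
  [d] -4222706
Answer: c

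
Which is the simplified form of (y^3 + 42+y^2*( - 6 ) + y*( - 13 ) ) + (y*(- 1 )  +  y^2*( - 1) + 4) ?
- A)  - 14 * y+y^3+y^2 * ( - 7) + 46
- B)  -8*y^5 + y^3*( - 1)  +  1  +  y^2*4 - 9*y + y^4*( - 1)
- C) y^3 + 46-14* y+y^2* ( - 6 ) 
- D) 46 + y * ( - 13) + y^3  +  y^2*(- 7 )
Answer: A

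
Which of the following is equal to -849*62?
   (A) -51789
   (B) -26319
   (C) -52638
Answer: C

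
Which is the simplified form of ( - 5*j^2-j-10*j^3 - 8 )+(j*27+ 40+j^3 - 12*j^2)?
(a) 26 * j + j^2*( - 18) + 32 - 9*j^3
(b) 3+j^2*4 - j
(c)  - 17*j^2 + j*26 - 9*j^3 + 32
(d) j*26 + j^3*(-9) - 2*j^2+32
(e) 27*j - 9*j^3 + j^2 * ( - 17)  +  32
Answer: c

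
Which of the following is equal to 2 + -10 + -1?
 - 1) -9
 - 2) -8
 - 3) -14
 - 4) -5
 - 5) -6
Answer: 1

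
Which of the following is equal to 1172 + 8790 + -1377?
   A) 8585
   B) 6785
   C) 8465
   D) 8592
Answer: A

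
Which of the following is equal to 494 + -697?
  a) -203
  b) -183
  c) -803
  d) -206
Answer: a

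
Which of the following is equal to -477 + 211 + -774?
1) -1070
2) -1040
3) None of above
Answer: 2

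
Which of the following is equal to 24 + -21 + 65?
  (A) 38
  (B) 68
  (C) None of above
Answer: B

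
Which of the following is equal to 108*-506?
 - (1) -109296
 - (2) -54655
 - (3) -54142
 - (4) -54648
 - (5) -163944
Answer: 4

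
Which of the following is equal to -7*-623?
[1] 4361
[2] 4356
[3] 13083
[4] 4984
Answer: 1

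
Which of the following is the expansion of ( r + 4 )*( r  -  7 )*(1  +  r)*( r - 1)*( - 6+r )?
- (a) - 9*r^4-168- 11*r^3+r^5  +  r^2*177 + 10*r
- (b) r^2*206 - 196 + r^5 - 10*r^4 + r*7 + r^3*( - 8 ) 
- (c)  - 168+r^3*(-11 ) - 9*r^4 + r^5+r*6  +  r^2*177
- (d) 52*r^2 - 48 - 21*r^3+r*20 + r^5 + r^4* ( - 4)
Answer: a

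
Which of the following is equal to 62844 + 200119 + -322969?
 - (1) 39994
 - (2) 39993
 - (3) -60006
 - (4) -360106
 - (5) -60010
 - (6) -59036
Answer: 3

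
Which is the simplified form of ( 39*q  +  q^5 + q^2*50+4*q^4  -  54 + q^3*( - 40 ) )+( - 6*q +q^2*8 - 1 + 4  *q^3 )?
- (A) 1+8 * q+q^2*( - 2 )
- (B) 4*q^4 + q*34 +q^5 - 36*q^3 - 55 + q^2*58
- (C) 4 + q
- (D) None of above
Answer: D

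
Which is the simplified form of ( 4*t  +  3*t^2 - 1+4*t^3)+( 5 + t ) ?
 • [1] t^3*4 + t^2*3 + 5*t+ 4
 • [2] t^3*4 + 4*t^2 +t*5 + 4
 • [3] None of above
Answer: 1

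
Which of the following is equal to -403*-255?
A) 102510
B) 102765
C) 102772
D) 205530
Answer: B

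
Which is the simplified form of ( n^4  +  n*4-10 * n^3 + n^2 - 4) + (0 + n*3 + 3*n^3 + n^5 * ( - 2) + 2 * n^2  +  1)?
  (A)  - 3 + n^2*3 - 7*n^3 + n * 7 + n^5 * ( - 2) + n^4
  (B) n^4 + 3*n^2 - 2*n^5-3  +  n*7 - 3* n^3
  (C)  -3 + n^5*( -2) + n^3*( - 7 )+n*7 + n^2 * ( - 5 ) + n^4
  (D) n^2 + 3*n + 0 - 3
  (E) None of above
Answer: A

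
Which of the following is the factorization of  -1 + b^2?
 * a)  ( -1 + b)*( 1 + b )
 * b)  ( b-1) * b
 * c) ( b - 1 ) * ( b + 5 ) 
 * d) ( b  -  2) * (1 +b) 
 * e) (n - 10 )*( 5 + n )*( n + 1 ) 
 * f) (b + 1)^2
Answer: a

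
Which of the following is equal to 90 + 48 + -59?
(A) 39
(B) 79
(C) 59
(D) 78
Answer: B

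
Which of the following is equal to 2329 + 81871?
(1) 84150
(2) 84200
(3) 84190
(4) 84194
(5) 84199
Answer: 2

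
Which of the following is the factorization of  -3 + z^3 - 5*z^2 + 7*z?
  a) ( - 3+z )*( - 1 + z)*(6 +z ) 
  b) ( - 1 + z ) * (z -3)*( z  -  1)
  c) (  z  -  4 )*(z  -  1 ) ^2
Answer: b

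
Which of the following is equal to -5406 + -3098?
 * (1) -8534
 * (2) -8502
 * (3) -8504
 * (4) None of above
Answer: 3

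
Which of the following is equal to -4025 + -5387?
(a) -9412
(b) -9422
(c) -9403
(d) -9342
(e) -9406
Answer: a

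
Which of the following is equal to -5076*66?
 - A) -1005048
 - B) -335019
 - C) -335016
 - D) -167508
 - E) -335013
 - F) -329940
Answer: C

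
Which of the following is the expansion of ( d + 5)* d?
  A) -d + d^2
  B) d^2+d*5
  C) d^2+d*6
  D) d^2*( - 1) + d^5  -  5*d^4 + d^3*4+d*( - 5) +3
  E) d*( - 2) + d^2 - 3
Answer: B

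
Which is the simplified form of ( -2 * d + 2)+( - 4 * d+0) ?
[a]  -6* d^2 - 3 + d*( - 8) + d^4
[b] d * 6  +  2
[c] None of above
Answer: c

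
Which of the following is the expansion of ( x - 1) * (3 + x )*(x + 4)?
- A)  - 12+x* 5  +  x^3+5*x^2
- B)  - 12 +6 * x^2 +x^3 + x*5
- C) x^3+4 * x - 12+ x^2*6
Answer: B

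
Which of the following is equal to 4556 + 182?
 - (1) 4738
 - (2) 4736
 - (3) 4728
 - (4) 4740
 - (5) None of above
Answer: 1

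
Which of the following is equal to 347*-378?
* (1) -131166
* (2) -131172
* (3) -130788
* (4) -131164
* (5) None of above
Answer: 1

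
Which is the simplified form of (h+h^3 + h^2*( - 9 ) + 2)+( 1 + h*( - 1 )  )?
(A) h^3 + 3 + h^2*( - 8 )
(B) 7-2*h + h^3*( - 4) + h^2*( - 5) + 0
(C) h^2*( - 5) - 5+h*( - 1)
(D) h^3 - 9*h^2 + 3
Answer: D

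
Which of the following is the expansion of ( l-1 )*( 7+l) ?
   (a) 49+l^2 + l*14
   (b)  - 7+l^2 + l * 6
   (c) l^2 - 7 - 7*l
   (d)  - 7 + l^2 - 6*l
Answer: b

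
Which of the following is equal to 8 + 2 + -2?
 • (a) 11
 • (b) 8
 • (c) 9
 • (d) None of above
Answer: b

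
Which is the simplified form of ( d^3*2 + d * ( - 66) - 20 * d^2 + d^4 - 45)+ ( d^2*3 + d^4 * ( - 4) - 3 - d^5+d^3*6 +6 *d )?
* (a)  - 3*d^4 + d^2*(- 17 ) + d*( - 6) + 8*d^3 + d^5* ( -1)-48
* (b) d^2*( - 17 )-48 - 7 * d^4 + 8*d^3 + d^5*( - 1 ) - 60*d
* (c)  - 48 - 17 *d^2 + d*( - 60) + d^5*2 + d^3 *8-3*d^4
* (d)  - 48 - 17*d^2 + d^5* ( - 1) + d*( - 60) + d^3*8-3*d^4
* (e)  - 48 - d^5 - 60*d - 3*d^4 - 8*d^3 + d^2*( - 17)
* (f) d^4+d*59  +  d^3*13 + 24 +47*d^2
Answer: d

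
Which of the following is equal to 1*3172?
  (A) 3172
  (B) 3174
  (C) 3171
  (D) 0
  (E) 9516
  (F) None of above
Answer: A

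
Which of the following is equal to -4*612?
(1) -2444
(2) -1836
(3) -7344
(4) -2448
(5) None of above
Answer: 4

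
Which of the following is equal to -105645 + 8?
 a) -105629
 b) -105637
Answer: b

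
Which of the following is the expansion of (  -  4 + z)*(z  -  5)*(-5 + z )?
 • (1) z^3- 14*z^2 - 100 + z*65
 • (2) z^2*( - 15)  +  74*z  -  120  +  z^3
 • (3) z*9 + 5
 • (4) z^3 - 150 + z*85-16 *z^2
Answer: 1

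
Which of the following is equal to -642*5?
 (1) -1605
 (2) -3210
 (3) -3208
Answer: 2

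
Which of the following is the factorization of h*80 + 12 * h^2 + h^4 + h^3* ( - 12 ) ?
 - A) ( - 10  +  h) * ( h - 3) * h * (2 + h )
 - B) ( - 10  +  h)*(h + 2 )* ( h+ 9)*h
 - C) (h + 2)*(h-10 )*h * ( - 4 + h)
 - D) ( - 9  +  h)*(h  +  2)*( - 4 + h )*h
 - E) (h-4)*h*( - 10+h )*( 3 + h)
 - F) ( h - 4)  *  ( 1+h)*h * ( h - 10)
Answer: C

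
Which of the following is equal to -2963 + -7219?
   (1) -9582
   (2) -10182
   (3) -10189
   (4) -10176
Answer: 2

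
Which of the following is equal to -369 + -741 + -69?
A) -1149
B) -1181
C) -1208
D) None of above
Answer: D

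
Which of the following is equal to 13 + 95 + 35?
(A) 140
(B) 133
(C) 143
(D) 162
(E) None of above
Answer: C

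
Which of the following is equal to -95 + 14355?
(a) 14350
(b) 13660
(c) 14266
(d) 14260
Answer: d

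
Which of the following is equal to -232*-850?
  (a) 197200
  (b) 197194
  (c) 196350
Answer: a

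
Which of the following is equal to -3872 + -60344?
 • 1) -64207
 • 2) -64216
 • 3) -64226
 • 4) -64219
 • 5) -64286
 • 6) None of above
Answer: 2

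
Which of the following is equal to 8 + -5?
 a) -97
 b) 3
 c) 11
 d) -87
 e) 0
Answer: b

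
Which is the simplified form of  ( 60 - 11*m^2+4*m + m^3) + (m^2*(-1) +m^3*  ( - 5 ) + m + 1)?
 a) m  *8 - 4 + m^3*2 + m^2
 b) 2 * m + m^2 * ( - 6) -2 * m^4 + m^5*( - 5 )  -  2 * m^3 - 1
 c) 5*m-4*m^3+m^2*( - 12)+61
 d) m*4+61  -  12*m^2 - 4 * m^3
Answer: c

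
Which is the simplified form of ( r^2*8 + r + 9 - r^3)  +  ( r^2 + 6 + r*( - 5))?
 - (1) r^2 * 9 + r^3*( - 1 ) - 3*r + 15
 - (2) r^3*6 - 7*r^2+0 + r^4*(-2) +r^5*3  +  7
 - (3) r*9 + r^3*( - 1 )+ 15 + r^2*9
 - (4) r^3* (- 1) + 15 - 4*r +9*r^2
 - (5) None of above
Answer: 4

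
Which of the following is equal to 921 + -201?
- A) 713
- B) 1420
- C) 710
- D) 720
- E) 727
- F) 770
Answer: D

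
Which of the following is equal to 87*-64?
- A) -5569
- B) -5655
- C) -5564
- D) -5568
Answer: D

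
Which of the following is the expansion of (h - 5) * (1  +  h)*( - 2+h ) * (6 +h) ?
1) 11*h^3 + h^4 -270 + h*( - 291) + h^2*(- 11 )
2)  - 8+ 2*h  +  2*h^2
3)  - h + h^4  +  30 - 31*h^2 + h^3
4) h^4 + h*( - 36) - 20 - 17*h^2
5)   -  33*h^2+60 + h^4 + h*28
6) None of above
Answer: 5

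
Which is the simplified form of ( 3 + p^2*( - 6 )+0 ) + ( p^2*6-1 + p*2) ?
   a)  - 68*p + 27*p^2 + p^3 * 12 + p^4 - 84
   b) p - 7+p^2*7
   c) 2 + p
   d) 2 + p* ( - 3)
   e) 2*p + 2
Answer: e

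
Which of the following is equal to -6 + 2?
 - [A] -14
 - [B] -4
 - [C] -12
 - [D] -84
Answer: B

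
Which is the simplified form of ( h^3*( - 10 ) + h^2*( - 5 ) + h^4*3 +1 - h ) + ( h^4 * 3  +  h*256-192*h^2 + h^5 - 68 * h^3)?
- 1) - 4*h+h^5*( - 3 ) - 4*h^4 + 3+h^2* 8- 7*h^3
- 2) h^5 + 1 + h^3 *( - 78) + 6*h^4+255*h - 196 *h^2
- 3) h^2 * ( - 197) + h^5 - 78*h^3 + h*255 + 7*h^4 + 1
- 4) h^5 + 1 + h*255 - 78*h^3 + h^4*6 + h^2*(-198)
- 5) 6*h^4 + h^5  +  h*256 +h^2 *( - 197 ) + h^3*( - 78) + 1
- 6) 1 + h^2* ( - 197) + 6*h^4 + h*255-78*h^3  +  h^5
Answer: 6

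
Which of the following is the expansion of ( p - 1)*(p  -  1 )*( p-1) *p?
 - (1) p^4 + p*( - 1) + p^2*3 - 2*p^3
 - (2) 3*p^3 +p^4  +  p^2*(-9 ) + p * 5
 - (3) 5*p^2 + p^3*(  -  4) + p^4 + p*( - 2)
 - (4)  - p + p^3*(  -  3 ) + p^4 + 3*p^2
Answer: 4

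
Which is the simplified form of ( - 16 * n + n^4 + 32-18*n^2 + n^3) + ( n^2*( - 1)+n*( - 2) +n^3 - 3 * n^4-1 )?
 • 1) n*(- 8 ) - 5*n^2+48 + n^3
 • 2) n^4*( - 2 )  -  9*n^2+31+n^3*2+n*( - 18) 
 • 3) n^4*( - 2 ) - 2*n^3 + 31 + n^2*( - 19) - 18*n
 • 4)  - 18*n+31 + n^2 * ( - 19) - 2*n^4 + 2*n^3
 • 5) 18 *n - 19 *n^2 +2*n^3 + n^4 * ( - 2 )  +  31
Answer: 4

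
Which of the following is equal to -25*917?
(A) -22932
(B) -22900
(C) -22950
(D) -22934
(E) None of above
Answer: E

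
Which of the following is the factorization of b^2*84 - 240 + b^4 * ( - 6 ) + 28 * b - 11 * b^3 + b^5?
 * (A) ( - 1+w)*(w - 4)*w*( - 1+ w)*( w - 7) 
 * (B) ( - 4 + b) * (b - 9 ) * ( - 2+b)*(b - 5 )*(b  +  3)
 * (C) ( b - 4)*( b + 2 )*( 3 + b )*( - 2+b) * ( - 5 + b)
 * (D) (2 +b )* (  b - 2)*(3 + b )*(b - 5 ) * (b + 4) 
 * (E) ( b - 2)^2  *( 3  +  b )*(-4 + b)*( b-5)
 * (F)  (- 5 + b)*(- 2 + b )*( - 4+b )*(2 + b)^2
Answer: C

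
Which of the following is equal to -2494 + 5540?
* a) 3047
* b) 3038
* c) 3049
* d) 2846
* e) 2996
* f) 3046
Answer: f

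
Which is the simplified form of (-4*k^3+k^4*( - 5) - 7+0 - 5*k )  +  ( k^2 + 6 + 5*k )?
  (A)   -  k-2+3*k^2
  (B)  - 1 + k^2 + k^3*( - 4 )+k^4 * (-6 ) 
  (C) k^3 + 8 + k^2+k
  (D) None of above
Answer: D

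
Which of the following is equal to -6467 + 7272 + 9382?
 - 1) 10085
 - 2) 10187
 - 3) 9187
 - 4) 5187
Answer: 2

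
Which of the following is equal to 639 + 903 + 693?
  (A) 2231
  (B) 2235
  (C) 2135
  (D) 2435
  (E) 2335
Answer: B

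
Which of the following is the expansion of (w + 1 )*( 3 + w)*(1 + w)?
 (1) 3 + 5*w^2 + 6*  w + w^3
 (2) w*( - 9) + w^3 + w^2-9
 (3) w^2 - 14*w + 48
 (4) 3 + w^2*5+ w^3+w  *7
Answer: 4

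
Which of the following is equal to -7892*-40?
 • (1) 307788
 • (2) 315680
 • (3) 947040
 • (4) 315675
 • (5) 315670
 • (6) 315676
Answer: 2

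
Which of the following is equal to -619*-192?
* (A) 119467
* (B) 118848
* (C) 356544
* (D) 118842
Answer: B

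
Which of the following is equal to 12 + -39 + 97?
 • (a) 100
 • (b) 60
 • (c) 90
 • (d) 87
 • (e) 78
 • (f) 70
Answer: f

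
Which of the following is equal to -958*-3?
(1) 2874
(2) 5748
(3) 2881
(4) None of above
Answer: 1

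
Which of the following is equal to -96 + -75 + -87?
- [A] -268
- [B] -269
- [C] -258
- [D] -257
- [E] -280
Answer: C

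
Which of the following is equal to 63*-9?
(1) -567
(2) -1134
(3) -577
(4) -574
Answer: 1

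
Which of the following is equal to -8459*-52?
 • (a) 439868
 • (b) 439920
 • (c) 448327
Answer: a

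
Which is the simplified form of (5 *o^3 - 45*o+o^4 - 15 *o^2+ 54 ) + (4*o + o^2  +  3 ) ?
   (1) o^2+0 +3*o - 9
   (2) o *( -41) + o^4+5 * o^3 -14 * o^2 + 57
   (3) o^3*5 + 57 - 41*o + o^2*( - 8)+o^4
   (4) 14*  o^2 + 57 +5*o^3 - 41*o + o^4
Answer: 2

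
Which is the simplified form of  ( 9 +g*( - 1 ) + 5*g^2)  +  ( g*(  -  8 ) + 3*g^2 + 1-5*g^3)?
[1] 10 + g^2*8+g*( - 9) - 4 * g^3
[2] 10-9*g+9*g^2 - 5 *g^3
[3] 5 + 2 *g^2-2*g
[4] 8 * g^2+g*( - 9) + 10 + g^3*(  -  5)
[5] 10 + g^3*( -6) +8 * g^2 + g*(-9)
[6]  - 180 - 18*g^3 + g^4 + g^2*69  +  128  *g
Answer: 4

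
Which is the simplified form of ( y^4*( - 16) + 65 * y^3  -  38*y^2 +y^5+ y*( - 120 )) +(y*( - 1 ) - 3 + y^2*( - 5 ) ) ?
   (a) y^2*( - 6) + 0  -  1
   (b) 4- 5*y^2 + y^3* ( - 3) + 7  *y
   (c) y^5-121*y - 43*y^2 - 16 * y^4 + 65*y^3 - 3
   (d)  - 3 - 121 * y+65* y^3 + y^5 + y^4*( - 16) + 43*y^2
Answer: c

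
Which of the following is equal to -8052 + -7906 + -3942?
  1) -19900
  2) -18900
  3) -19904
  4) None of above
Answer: 1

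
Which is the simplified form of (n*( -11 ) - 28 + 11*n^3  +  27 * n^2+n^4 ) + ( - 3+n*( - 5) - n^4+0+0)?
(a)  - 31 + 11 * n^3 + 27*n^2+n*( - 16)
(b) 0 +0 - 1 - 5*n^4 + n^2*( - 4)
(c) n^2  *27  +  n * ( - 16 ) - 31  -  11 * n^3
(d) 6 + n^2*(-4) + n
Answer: a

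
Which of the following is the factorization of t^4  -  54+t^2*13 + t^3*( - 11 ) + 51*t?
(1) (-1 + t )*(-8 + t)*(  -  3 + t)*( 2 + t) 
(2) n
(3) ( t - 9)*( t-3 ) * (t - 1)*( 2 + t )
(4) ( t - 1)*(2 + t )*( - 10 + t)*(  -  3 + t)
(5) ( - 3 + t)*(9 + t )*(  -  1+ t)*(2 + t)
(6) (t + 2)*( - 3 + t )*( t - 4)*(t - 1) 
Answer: 3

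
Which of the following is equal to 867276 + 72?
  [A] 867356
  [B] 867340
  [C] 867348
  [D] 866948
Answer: C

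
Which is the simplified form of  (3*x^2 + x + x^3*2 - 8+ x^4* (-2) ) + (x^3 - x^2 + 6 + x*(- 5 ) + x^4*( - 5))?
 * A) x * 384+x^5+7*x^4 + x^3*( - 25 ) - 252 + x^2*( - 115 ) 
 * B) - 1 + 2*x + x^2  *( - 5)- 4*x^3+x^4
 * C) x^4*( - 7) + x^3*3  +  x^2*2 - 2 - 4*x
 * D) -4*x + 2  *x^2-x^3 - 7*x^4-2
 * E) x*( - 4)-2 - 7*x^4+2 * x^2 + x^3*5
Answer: C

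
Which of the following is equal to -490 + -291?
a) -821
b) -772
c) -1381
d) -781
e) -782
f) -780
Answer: d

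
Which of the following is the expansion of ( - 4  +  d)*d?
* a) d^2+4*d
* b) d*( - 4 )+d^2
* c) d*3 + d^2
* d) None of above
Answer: b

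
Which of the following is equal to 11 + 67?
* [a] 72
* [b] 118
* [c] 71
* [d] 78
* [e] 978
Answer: d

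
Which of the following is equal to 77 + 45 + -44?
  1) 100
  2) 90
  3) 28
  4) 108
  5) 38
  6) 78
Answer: 6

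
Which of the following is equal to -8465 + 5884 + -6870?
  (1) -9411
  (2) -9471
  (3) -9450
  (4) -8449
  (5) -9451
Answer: 5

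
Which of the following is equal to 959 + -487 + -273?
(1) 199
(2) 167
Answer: 1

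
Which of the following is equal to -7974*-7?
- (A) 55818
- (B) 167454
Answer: A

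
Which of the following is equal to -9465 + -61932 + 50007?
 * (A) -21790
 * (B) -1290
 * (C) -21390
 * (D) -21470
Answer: C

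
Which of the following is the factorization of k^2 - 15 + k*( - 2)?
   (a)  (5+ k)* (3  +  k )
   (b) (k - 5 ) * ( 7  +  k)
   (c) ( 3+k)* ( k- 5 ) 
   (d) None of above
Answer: c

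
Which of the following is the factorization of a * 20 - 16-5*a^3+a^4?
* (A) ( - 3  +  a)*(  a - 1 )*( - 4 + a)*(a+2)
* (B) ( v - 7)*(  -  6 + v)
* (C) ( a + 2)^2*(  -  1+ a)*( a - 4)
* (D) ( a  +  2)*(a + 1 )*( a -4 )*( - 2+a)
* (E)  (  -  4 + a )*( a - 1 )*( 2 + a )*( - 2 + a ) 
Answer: E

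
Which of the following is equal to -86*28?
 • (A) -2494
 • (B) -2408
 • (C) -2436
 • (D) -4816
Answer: B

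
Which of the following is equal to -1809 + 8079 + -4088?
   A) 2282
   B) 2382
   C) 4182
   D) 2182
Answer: D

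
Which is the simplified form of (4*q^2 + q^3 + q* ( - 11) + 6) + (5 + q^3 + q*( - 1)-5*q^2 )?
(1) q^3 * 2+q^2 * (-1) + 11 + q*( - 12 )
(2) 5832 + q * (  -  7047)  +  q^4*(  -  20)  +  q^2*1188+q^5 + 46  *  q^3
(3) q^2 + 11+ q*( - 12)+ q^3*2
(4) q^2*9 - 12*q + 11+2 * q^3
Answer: 1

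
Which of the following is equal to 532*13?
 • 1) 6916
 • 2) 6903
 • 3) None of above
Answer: 1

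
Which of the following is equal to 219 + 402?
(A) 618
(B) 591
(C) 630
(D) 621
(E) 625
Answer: D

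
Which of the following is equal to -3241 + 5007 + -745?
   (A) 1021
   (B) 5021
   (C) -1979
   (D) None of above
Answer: A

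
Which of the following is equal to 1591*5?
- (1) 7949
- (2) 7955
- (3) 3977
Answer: 2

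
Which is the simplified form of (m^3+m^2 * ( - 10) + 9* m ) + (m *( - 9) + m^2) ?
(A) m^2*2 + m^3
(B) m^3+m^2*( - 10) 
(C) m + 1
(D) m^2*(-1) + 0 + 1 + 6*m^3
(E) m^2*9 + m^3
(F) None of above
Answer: F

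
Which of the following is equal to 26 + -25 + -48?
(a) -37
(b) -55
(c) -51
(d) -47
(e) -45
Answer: d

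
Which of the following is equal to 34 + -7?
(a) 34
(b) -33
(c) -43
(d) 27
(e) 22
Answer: d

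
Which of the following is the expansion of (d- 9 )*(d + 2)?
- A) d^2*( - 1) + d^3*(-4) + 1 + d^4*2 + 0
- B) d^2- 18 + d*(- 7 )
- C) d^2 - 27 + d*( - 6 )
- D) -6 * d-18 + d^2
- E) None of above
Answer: B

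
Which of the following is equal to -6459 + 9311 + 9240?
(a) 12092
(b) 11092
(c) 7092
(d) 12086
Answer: a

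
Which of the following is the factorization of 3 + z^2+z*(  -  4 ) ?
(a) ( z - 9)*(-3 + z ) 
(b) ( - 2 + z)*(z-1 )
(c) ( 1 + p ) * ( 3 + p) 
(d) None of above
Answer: d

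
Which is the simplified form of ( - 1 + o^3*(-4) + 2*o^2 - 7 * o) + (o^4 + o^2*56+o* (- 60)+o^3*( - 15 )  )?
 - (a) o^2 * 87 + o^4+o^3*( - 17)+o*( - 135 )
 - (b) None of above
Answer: b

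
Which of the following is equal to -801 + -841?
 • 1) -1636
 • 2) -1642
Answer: 2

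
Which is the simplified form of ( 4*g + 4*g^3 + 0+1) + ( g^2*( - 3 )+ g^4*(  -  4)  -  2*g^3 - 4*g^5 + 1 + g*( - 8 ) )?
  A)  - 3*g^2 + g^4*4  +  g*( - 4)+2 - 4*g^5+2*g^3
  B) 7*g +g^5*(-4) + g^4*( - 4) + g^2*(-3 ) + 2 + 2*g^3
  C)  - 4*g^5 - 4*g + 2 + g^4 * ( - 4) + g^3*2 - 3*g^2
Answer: C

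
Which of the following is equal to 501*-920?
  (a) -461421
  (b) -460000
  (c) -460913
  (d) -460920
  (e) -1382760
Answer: d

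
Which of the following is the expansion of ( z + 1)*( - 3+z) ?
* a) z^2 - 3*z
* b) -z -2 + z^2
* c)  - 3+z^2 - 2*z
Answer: c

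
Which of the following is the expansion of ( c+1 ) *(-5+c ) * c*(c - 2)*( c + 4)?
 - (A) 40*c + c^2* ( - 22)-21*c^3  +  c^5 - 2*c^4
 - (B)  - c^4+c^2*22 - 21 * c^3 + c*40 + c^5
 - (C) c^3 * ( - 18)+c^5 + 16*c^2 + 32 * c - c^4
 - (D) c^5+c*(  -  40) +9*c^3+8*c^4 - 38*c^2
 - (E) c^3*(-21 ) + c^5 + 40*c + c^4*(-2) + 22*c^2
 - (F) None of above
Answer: E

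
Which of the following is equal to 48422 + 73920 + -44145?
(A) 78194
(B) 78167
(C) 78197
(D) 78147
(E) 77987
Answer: C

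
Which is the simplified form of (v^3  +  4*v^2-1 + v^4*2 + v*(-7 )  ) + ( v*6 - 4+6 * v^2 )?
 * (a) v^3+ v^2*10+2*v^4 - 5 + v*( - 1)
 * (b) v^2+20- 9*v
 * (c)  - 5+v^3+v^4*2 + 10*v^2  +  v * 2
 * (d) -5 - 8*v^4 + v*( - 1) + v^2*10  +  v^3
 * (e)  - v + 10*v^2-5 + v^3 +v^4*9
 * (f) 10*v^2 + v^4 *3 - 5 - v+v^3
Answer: a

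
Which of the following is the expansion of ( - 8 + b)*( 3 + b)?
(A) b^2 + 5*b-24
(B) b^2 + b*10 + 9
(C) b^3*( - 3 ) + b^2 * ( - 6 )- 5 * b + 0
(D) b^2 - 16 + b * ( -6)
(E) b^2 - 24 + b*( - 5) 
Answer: E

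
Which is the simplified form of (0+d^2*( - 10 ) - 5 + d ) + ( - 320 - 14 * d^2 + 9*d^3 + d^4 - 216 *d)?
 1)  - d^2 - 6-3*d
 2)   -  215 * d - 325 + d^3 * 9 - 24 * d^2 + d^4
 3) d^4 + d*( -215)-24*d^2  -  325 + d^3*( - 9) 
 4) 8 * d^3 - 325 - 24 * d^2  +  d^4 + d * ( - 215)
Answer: 2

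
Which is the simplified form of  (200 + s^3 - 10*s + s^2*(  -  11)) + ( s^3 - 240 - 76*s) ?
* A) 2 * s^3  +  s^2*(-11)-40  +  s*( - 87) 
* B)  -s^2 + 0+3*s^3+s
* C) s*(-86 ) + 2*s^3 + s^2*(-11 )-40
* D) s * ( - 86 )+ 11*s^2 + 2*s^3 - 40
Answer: C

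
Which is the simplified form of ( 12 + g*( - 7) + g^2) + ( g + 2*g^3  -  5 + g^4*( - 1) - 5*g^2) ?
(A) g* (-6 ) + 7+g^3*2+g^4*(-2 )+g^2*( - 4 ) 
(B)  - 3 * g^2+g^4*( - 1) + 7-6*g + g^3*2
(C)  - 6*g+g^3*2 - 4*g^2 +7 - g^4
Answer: C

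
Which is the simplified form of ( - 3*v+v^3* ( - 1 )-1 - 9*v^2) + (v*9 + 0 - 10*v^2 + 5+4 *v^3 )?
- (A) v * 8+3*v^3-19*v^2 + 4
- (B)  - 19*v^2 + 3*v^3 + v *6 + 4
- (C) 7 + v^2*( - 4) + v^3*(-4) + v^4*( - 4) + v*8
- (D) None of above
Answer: B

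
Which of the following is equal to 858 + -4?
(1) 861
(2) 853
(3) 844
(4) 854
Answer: 4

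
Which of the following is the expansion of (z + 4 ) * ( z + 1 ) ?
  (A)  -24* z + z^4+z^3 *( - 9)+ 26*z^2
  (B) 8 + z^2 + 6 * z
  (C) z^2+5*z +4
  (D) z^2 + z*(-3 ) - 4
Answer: C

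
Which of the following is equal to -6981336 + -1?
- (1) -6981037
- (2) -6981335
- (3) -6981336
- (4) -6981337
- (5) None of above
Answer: 4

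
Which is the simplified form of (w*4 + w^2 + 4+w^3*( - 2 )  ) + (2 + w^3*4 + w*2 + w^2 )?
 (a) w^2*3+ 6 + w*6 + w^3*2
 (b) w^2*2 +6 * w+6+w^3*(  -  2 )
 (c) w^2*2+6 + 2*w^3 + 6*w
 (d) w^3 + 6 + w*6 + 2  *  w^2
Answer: c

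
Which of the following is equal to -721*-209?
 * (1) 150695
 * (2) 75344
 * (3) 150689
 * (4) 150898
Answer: 3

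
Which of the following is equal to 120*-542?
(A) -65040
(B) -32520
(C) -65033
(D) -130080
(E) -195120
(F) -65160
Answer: A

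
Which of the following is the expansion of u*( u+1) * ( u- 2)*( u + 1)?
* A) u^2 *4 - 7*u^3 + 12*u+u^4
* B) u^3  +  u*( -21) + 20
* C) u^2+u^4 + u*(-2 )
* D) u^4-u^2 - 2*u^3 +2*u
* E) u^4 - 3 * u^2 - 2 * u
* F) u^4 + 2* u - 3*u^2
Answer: E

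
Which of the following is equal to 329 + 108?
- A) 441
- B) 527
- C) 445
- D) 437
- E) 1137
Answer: D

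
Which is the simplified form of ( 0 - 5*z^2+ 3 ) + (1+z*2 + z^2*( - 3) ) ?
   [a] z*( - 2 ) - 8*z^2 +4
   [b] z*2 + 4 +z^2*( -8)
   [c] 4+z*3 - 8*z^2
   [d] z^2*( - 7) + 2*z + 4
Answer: b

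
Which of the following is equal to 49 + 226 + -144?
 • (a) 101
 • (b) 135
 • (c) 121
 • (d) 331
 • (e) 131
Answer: e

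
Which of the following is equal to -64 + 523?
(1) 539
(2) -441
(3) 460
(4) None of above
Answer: 4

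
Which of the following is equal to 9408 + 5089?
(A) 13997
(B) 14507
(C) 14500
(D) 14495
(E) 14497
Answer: E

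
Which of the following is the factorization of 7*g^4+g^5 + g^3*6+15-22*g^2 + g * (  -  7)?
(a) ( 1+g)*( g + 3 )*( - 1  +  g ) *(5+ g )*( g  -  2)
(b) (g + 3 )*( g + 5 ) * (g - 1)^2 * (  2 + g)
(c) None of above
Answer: c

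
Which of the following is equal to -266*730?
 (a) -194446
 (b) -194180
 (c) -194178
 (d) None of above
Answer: b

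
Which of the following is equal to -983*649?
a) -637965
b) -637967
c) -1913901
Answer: b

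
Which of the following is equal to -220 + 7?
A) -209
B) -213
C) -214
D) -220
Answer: B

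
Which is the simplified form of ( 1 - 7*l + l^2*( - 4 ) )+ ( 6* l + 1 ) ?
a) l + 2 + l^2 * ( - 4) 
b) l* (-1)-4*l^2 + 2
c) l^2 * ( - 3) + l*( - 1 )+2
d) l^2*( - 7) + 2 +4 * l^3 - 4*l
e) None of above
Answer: b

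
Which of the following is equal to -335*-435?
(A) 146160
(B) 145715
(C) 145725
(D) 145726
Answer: C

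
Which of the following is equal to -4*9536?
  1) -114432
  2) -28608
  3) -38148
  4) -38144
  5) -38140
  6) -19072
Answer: 4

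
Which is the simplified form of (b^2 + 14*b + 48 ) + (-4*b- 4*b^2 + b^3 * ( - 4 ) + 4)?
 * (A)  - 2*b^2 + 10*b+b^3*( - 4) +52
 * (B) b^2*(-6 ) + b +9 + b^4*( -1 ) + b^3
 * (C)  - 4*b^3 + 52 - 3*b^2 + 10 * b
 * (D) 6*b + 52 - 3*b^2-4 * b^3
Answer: C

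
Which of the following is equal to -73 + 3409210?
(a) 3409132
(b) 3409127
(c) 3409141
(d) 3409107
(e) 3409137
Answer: e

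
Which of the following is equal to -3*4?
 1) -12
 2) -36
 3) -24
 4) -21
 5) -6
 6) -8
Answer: 1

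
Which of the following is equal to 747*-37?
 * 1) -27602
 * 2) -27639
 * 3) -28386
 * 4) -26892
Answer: 2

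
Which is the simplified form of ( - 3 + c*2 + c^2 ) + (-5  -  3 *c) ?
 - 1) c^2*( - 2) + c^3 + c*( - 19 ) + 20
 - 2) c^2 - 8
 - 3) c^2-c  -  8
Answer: 3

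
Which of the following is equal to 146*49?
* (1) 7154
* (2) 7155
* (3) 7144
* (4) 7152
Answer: 1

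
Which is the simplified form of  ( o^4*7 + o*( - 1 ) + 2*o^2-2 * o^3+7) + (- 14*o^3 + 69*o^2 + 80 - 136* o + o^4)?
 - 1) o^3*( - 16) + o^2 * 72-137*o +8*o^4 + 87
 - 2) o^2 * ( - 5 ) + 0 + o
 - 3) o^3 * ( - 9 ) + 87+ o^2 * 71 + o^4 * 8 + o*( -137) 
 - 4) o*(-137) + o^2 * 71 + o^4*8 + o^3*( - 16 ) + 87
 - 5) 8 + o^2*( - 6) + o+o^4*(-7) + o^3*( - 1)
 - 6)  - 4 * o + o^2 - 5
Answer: 4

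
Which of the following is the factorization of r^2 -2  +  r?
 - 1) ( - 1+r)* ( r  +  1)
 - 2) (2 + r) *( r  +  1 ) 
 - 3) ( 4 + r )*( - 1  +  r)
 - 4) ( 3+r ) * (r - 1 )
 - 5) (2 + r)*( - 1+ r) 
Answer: 5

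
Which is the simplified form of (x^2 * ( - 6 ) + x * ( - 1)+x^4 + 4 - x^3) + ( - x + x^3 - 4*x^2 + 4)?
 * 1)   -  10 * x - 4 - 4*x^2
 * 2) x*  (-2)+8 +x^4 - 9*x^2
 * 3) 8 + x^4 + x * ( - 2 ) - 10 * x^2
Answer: 3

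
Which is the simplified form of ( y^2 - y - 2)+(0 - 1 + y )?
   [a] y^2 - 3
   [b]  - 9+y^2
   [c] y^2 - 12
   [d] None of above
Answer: a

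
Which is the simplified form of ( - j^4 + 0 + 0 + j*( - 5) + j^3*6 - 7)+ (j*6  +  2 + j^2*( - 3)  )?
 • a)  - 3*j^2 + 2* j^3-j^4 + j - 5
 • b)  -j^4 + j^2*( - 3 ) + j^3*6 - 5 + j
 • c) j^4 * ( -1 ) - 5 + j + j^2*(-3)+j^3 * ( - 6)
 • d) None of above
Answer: b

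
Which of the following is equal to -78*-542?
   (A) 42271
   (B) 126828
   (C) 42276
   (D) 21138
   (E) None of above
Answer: C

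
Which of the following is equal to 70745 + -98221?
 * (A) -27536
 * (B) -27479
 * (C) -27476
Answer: C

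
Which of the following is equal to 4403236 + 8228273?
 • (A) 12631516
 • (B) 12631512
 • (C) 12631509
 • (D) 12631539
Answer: C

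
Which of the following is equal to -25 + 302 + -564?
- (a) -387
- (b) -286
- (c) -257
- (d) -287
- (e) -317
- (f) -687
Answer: d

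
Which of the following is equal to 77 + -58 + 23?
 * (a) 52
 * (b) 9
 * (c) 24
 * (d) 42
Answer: d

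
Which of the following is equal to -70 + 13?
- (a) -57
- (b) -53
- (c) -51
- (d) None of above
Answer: a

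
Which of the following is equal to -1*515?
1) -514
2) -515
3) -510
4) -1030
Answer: 2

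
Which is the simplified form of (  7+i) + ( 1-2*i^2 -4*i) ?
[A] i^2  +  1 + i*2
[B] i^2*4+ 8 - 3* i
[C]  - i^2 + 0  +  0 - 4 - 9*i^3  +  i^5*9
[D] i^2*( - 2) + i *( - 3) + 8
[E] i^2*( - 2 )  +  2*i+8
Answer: D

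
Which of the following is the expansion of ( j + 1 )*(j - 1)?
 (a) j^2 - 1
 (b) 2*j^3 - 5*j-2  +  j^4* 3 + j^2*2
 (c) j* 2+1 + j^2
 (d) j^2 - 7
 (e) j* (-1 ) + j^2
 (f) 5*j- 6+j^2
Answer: a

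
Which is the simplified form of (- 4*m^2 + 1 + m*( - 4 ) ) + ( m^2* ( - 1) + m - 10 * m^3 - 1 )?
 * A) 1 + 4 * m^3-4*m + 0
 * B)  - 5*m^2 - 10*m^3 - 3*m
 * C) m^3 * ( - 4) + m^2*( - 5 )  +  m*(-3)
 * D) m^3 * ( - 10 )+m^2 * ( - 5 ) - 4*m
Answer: B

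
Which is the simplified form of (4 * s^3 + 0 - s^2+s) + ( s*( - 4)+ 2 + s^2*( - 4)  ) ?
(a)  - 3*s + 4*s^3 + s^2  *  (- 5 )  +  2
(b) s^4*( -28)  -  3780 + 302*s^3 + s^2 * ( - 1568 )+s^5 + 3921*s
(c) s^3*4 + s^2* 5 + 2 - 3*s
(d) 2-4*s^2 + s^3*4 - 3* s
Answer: a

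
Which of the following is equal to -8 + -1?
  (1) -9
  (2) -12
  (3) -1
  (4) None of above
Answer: 1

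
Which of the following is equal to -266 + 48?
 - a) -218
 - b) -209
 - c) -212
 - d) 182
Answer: a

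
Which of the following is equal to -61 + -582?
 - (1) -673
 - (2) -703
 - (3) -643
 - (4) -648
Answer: 3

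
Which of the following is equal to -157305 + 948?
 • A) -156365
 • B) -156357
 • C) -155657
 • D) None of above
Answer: B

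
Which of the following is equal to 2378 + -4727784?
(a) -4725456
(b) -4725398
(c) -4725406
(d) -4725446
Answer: c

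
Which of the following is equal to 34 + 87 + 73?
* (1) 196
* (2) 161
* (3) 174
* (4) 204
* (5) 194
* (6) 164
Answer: 5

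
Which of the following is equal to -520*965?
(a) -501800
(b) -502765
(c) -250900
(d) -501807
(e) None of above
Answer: a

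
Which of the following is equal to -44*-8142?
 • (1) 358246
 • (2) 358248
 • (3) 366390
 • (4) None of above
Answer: 2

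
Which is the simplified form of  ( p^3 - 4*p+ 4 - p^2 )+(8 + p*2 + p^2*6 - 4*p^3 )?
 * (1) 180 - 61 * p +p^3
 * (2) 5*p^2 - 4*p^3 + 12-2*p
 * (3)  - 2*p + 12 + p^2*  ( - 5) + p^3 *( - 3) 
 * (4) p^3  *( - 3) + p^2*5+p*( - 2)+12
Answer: 4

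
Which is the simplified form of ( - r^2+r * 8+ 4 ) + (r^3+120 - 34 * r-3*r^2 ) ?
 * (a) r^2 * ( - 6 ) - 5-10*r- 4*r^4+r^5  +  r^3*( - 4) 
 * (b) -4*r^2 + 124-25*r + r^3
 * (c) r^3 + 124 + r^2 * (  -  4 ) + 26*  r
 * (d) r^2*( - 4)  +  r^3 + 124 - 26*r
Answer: d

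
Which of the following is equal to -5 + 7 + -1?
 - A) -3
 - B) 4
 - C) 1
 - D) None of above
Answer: C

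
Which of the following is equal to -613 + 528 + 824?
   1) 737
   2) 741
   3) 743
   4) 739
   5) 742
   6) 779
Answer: 4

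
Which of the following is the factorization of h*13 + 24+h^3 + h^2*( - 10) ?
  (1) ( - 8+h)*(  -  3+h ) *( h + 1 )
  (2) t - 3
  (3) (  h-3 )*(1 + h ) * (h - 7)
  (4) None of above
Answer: 1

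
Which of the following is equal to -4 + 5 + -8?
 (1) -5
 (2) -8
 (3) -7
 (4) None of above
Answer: 3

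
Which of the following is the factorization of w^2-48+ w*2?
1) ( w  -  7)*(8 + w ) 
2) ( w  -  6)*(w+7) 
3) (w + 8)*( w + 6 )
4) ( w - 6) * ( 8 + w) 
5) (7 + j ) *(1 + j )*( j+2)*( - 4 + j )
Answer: 4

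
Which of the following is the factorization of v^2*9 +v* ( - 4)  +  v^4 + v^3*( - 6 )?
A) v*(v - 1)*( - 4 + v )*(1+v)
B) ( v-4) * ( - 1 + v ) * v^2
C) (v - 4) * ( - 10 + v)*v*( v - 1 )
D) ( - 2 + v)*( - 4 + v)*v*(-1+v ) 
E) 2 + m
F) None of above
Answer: F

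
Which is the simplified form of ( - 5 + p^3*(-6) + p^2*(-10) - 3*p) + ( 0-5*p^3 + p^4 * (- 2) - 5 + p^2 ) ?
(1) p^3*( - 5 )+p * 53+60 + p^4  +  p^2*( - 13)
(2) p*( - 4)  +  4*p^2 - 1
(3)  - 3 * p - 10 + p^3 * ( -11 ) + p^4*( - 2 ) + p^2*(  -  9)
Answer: 3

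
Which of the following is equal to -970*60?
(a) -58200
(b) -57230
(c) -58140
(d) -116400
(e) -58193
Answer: a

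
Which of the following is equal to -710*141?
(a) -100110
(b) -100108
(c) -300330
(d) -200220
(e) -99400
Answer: a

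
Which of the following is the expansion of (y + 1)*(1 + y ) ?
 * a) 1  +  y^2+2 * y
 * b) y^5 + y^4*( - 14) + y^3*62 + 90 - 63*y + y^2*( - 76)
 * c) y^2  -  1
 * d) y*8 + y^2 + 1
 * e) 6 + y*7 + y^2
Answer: a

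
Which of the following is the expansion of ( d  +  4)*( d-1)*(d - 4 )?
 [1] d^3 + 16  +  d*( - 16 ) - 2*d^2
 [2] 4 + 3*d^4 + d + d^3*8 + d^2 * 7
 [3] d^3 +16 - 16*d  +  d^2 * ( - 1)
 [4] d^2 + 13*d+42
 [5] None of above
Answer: 3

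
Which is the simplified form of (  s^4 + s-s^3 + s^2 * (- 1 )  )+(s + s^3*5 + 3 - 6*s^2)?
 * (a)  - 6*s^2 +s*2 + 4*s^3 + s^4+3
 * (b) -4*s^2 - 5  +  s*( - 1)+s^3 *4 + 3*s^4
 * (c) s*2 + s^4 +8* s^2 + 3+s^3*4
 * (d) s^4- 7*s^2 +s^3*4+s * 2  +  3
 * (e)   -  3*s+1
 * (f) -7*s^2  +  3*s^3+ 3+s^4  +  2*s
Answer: d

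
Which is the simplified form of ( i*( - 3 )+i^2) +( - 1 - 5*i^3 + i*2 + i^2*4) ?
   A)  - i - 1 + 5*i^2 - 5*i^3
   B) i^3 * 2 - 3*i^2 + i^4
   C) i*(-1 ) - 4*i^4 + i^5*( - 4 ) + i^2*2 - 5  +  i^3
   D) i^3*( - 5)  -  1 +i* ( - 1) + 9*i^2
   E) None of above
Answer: A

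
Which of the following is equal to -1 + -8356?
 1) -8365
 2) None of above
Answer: 2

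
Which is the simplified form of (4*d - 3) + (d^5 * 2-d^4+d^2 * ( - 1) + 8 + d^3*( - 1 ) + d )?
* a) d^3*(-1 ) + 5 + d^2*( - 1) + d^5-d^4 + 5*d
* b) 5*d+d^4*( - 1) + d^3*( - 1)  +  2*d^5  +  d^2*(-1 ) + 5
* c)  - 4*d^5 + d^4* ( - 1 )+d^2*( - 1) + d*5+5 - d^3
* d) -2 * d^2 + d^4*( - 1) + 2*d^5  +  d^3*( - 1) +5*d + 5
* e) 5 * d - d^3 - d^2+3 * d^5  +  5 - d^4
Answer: b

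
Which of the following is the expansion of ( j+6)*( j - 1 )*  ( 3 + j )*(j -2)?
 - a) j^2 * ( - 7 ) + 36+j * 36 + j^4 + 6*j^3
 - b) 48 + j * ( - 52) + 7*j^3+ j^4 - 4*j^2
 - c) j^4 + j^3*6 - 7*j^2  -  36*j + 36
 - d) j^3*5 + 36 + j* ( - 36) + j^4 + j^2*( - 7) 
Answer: c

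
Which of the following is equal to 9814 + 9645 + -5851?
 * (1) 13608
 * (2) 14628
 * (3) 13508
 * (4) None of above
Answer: 1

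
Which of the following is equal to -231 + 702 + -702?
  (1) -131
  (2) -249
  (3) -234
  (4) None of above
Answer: 4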